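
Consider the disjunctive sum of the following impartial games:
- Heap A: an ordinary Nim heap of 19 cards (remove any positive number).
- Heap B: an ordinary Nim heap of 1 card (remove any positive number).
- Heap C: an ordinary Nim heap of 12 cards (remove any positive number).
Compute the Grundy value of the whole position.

Heap A is a plain Nim heap of size 19, so its Grundy value is 19.
Heap B is a plain Nim heap of size 1, so its Grundy value is 1.
Heap C is a plain Nim heap of size 12, so its Grundy value is 12.
The value of a disjunctive sum is the nim-sum of the parts.
Combined value = 19 XOR 1 XOR 12 = 30.

30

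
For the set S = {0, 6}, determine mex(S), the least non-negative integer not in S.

0 is in the set but 1 is not, so the mex is 1.

1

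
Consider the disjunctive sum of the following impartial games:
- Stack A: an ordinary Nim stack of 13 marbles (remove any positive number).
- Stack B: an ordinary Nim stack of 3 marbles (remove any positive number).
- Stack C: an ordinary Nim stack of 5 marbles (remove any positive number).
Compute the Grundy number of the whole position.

Stack A is a plain Nim stack of size 13, so its Grundy value is 13.
Stack B is a plain Nim stack of size 3, so its Grundy value is 3.
Stack C is a plain Nim stack of size 5, so its Grundy value is 5.
By the Sprague-Grundy theorem, the Grundy value of a sum of independent games is the XOR of the component values.
Combined value = 13 ⊕ 3 ⊕ 5 = 11.

11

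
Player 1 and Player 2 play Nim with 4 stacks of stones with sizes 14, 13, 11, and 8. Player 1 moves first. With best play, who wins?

Player 2 wins

Compute the nim-sum pairwise:
14 ⊕ 13 = 3
3 ⊕ 11 = 8
8 ⊕ 8 = 0
The nim-sum is 0, so this is a P-position: the player to move is in a losing position under optimal play; Player 1 is about to move from it and so loses — Player 2 wins.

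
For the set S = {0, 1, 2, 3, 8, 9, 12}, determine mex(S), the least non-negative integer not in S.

4

The values 0, 1, 2, 3 are all present; 4 is the first non-negative integer missing from the set.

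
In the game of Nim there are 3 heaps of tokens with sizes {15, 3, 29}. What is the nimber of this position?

17

Compute the nim-sum pairwise:
15 ^ 3 = 12
12 ^ 29 = 17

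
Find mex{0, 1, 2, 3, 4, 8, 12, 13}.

5

The values 0, 1, 2, 3, 4 are all present; 5 is the first non-negative integer missing from the set.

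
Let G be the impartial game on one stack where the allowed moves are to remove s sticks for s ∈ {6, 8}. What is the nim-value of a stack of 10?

1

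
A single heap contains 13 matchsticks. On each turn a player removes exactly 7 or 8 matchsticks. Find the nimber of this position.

1

Build the Grundy sequence with g(k) = mex{g(k−s) : s ∈ {7, 8}, s ≤ k}:
k:     0  1  2  3  4  5  6  7  8  9 10 11 12 13
g(k):  0  0  0  0  0  0  0  1  1  1  1  1  1  1
So g(13) = 1.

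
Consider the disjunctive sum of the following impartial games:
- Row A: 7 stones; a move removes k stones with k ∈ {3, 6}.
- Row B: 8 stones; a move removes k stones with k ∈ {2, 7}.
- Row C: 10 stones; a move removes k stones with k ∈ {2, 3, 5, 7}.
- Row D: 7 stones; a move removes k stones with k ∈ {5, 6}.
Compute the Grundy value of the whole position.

1

Grundy values for row A (subtraction set {3, 6}):
g(0) = mex{} = 0
g(1) = mex{} = 0
g(2) = mex{} = 0
g(3) = mex{0} = 1
g(4) = mex{0} = 1
g(5) = mex{0} = 1
g(6) = mex{0,1} = 2
g(7) = mex{0,1} = 2
So g(7) = 2.
Grundy values for row B (subtraction set {2, 7}):
g(0) = mex{} = 0
g(1) = mex{} = 0
g(2) = mex{0} = 1
g(3) = mex{0} = 1
g(4) = mex{1} = 0
g(5) = mex{1} = 0
g(6) = mex{0} = 1
g(7) = mex{0} = 1
g(8) = mex{0,1} = 2
So g(8) = 2.
Grundy values for row C (subtraction set {2, 3, 5, 7}):
k:     0  1  2  3  4  5  6  7  8  9 10
g(k):  0  0  1  1  2  2  3  3  4  0  0
So g(10) = 0.
Build the Grundy sequence for row D with g(k) = mex{g(k−s) : s ∈ {5, 6}, s ≤ k}:
k:     0  1  2  3  4  5  6  7
g(k):  0  0  0  0  0  1  1  1
So g(7) = 1.
By the Sprague-Grundy theorem, the Grundy value of a sum of independent games is the XOR of the component values.
Combined value = 2 ⊕ 2 ⊕ 0 ⊕ 1 = 1.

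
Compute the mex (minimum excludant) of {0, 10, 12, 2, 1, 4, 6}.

3

The values 0, 1, 2 are all present; 3 is the first non-negative integer missing from the set.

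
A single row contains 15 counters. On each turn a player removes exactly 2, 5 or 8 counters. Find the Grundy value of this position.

Compute g(0), g(1), … for moves {2, 5, 8}:
k:     0  1  2  3  4  5  6  7  8  9 10 11 12 13 14 15
g(k):  0  0  1  1  0  2  1  0  2  1  0  0  1  1  0  2
So g(15) = 2.

2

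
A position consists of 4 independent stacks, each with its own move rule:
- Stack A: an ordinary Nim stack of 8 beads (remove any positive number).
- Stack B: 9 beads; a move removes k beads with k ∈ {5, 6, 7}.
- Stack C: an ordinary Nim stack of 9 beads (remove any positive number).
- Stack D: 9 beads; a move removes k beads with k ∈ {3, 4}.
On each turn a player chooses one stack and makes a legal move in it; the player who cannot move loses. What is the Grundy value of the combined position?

Stack A is a plain Nim stack of size 8, so its Grundy value is 8.
Build the Grundy sequence for stack B with g(k) = mex{g(k−s) : s ∈ {5, 6, 7}, s ≤ k}:
k:     0  1  2  3  4  5  6  7  8  9
g(k):  0  0  0  0  0  1  1  1  1  1
So g(9) = 1.
Stack C is a plain Nim stack of size 9, so its Grundy value is 9.
Build the Grundy sequence for stack D with g(k) = mex{g(k−s) : s ∈ {3, 4}, s ≤ k}:
g(0) = mex{} = 0
g(1) = mex{} = 0
g(2) = mex{} = 0
g(3) = mex{0} = 1
g(4) = mex{0} = 1
g(5) = mex{0} = 1
g(6) = mex{0,1} = 2
g(7) = mex{1} = 0
g(8) = mex{1} = 0
g(9) = mex{1,2} = 0
So g(9) = 0.
The value of a disjunctive sum is the nim-sum of the parts.
Combined value = 8 XOR 1 XOR 9 XOR 0 = 0.

0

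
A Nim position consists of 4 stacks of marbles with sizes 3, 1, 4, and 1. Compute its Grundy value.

7

Bitwise XOR of the heap sizes:
  011  (3)
  001  (1)
  100  (4)
  001  (1)
  ---
  111  (7)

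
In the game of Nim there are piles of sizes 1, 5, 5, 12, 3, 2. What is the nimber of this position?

12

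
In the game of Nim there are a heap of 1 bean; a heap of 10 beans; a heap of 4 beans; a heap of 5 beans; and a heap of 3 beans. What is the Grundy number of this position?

Nim-sum: 1 XOR 10 XOR 4 XOR 5 XOR 3 = 9.

9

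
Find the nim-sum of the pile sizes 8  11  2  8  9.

Compute the nim-sum pairwise:
8 ⊕ 11 = 3
3 ⊕ 2 = 1
1 ⊕ 8 = 9
9 ⊕ 9 = 0

0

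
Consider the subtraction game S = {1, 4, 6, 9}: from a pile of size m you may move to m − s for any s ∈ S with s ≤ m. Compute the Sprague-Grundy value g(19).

2

Compute g(0), g(1), … for moves {1, 4, 6, 9}:
k:     0  1  2  3  4  5  6  7  8  9 10 11 12 13 14 15 16 17 18 19
g(k):  0  1  0  1  2  0  1  0  1  2  0  1  0  1  2  0  1  0  1  2
So g(19) = 2.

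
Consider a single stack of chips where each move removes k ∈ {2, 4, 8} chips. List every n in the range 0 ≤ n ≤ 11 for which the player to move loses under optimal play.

Compute g(0), g(1), … for moves {2, 4, 8}:
g(0) = mex{} = 0
g(1) = mex{} = 0
g(2) = mex{0} = 1
g(3) = mex{0} = 1
g(4) = mex{0,1} = 2
g(5) = mex{0,1} = 2
g(6) = mex{1,2} = 0
g(7) = mex{1,2} = 0
g(8) = mex{0,2} = 1
g(9) = mex{0,2} = 1
g(10) = mex{0,1} = 2
g(11) = mex{0,1} = 2
The P-positions (g = 0) in 0..11 are 0, 1, 6, 7.

0, 1, 6, 7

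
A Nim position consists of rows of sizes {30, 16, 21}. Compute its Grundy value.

Compute the nim-sum pairwise:
30 ⊕ 16 = 14
14 ⊕ 21 = 27

27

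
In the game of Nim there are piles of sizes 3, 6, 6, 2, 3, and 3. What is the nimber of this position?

1

Write each in binary and XOR column by column:
  011  (3)
  110  (6)
  110  (6)
  010  (2)
  011  (3)
  011  (3)
  ---
  001  (1)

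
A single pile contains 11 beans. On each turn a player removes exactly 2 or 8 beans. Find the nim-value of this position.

0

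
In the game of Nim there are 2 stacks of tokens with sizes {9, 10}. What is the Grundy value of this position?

3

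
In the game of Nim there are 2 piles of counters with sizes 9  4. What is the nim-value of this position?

Bitwise XOR of the heap sizes:
  1001  (9)
  0100  (4)
  ----
  1101  (13)

13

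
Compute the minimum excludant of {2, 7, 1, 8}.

0

0 is not in the set, so the mex is 0.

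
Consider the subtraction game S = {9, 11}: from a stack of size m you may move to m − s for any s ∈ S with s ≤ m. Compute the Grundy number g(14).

1

Grundy values for subtraction set {9, 11}:
g(0) = mex{} = 0
g(1) = mex{} = 0
g(2) = mex{} = 0
g(3) = mex{} = 0
g(4) = mex{} = 0
g(5) = mex{} = 0
g(6) = mex{} = 0
g(7) = mex{} = 0
g(8) = mex{} = 0
g(9) = mex{0} = 1
g(10) = mex{0} = 1
g(11) = mex{0} = 1
g(12) = mex{0} = 1
g(13) = mex{0} = 1
g(14) = mex{0} = 1
So g(14) = 1.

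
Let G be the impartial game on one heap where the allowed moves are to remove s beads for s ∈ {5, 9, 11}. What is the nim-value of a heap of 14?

2

Grundy values for subtraction set {5, 9, 11}:
k:     0  1  2  3  4  5  6  7  8  9 10 11 12 13 14
g(k):  0  0  0  0  0  1  1  1  1  1  2  2  2  2  2
So g(14) = 2.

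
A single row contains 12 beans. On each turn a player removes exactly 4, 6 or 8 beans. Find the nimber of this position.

0

Grundy values for subtraction set {4, 6, 8}:
k:     0  1  2  3  4  5  6  7  8  9 10 11 12
g(k):  0  0  0  0  1  1  1  1  2  2  2  2  0
So g(12) = 0.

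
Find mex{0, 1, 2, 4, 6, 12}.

3

The values 0, 1, 2 are all present; 3 is the first non-negative integer missing from the set.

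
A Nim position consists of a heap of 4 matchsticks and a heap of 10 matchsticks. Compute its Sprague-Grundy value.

14

Nim-sum: 4 ⊕ 10 = 14.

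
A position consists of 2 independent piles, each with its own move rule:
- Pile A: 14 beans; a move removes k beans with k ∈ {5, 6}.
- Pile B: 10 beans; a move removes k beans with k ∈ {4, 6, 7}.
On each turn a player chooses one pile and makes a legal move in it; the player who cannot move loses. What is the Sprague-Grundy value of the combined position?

For pile A, compute g(0), g(1), … with moves {5, 6}:
k:     0  1  2  3  4  5  6  7  8  9 10 11 12 13 14
g(k):  0  0  0  0  0  1  1  1  1  1  2  0  0  0  0
So g(14) = 0.
For pile B, compute g(0), g(1), … with moves {4, 6, 7}:
g(0) = mex{} = 0
g(1) = mex{} = 0
g(2) = mex{} = 0
g(3) = mex{} = 0
g(4) = mex{0} = 1
g(5) = mex{0} = 1
g(6) = mex{0} = 1
g(7) = mex{0} = 1
g(8) = mex{0,1} = 2
g(9) = mex{0,1} = 2
g(10) = mex{0,1} = 2
So g(10) = 2.
The value of a disjunctive sum is the nim-sum of the parts.
Combined value = 0 ⊕ 2 = 2.

2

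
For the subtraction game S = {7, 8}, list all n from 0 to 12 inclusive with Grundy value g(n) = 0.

Compute g(0), g(1), … for moves {7, 8}:
k:     0  1  2  3  4  5  6  7  8  9 10 11 12
g(k):  0  0  0  0  0  0  0  1  1  1  1  1  1
The P-positions (g = 0) in 0..12 are 0, 1, 2, 3, 4, 5, 6.

0, 1, 2, 3, 4, 5, 6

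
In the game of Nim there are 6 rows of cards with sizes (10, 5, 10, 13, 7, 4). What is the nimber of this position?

11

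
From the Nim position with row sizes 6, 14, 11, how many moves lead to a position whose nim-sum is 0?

Write each in binary and XOR column by column:
  0110  (6)
  1110  (14)
  1011  (11)
  ----
  0011  (3)
The overall nim-sum is X = 3. A row of size p has a winning move iff p XOR X < p (reduce it to p XOR X).
  6: 6 XOR 3 = 5 < 6 — winning move (to 5).
  14: 14 XOR 3 = 13 < 14 — winning move (to 13).
  11: 11 XOR 3 = 8 < 11 — winning move (to 8).
That gives 3 winning moves.

3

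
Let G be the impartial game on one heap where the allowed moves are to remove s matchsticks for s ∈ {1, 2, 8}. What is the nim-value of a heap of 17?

Grundy values for subtraction set {1, 2, 8}:
k:     0  1  2  3  4  5  6  7  8  9 10 11 12 13 14 15 16 17
g(k):  0  1  2  0  1  2  0  1  2  0  1  2  0  1  2  0  1  2
So g(17) = 2.

2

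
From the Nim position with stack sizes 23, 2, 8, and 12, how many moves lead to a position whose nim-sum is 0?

1

In binary:
  10111  (23)
  00010  (2)
  01000  (8)
  01100  (12)
  -----
  10001  (17)
The overall nim-sum is X = 17. A stack of size p has a winning move iff p XOR X < p (reduce it to p XOR X).
  23: 23 XOR 17 = 6 < 23 — winning move (to 6).
  2: 2 XOR 17 = 19 ≥ 2 — no move.
  8: 8 XOR 17 = 25 ≥ 8 — no move.
  12: 12 XOR 17 = 29 ≥ 12 — no move.
That gives 1 winning move.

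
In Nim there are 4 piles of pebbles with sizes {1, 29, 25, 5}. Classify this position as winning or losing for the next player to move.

Write each in binary and XOR column by column:
  00001  (1)
  11101  (29)
  11001  (25)
  00101  (5)
  -----
  00000  (0)
The nim-sum is 0, so this is a P-position: the player to move is in a losing position under optimal play.

Losing position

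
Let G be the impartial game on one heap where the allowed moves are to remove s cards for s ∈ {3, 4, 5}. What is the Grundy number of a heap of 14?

2

Grundy values for subtraction set {3, 4, 5}:
k:     0  1  2  3  4  5  6  7  8  9 10 11 12 13 14
g(k):  0  0  0  1  1  1  2  2  0  0  0  1  1  1  2
So g(14) = 2.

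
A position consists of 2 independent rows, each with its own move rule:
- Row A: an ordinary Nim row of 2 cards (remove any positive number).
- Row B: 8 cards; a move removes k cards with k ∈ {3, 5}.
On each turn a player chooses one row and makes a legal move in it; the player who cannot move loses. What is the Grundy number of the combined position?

Row A is a plain Nim row of size 2, so its Grundy value is 2.
Grundy values for row B (subtraction set {3, 5}):
k:     0  1  2  3  4  5  6  7  8
g(k):  0  0  0  1  1  1  2  2  0
So g(8) = 0.
The value of a disjunctive sum is the nim-sum of the parts.
Combined value = 2 XOR 0 = 2.

2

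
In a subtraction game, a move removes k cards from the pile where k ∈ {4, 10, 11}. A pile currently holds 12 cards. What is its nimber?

1

Compute g(0), g(1), … for moves {4, 10, 11}:
g(0) = mex{} = 0
g(1) = mex{} = 0
g(2) = mex{} = 0
g(3) = mex{} = 0
g(4) = mex{0} = 1
g(5) = mex{0} = 1
g(6) = mex{0} = 1
g(7) = mex{0} = 1
g(8) = mex{1} = 0
g(9) = mex{1} = 0
g(10) = mex{0,1} = 2
g(11) = mex{0,1} = 2
g(12) = mex{0} = 1
So g(12) = 1.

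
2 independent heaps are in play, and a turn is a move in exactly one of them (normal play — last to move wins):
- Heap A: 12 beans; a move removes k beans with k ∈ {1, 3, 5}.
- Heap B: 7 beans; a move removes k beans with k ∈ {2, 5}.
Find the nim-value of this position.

0

For heap A, compute g(0), g(1), … with moves {1, 3, 5}:
k:     0  1  2  3  4  5  6  7  8  9 10 11 12
g(k):  0  1  0  1  0  1  0  1  0  1  0  1  0
So g(12) = 0.
Grundy values for heap B (subtraction set {2, 5}):
k:     0  1  2  3  4  5  6  7
g(k):  0  0  1  1  0  2  1  0
So g(7) = 0.
The value of a disjunctive sum is the nim-sum of the parts.
Combined value = 0 XOR 0 = 0.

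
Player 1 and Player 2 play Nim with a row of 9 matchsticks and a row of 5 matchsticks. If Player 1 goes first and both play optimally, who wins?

Compute the nim-sum pairwise:
9 XOR 5 = 12
The nim-sum is 12 ≠ 0, so this is an N-position: the player to move can win; Player 1 has a winning move.

Player 1 wins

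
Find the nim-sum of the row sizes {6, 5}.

3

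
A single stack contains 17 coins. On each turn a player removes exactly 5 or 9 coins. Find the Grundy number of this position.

0

Build the Grundy sequence with g(k) = mex{g(k−s) : s ∈ {5, 9}, s ≤ k}:
k:     0  1  2  3  4  5  6  7  8  9 10 11 12 13 14 15 16 17
g(k):  0  0  0  0  0  1  1  1  1  1  2  2  2  2  0  0  0  0
So g(17) = 0.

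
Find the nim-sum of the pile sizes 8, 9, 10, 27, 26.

10

Bitwise XOR of the heap sizes:
  01000  (8)
  01001  (9)
  01010  (10)
  11011  (27)
  11010  (26)
  -----
  01010  (10)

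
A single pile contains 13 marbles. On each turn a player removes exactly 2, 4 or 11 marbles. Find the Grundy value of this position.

Grundy values for subtraction set {2, 4, 11}:
g(0) = mex{} = 0
g(1) = mex{} = 0
g(2) = mex{0} = 1
g(3) = mex{0} = 1
g(4) = mex{0,1} = 2
g(5) = mex{0,1} = 2
g(6) = mex{1,2} = 0
g(7) = mex{1,2} = 0
g(8) = mex{0,2} = 1
g(9) = mex{0,2} = 1
g(10) = mex{0,1} = 2
g(11) = mex{0,1} = 2
g(12) = mex{0,1,2} = 3
g(13) = mex{1,2} = 0
So g(13) = 0.

0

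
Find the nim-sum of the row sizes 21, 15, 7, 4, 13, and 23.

3

Compute the nim-sum pairwise:
21 ^ 15 = 26
26 ^ 7 = 29
29 ^ 4 = 25
25 ^ 13 = 20
20 ^ 23 = 3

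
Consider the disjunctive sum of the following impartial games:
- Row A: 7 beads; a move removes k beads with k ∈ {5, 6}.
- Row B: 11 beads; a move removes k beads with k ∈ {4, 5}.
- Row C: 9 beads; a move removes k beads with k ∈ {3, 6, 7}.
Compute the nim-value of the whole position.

2

For row A, compute g(0), g(1), … with moves {5, 6}:
k:     0  1  2  3  4  5  6  7
g(k):  0  0  0  0  0  1  1  1
So g(7) = 1.
For row B, compute g(0), g(1), … with moves {4, 5}:
k:     0  1  2  3  4  5  6  7  8  9 10 11
g(k):  0  0  0  0  1  1  1  1  2  0  0  0
So g(11) = 0.
Grundy values for row C (subtraction set {3, 6, 7}):
k:     0  1  2  3  4  5  6  7  8  9
g(k):  0  0  0  1  1  1  2  2  2  3
So g(9) = 3.
By the Sprague-Grundy theorem, the Grundy value of a sum of independent games is the XOR of the component values.
Combined value = 1 ⊕ 0 ⊕ 3 = 2.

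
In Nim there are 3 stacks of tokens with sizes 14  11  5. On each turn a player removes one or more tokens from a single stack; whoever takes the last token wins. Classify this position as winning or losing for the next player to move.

Nim-sum: 14 ⊕ 11 ⊕ 5 = 0.
The nim-sum is 0, so this is a P-position: the player to move is in a losing position under optimal play.

Losing position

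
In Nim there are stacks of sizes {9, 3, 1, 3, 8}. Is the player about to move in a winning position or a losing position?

Compute the nim-sum pairwise:
9 ⊕ 3 = 10
10 ⊕ 1 = 11
11 ⊕ 3 = 8
8 ⊕ 8 = 0
The nim-sum is 0, so this is a P-position: the player to move is in a losing position under optimal play.

Losing position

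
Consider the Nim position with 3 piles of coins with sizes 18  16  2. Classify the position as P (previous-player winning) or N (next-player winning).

P-position

Bitwise XOR of the heap sizes:
  10010  (18)
  10000  (16)
  00010  (2)
  -----
  00000  (0)
The nim-sum is 0, so this is a P-position: the player to move is in a losing position under optimal play.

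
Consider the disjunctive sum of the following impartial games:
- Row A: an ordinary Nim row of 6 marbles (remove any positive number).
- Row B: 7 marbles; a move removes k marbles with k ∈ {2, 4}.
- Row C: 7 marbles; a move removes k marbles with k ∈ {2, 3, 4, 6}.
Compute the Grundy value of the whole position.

5

Row A is a plain Nim row of size 6, so its Grundy value is 6.
Build the Grundy sequence for row B with g(k) = mex{g(k−s) : s ∈ {2, 4}, s ≤ k}:
k:     0  1  2  3  4  5  6  7
g(k):  0  0  1  1  2  2  0  0
So g(7) = 0.
Grundy values for row C (subtraction set {2, 3, 4, 6}):
g(0) = mex{} = 0
g(1) = mex{} = 0
g(2) = mex{0} = 1
g(3) = mex{0} = 1
g(4) = mex{0,1} = 2
g(5) = mex{0,1} = 2
g(6) = mex{0,1,2} = 3
g(7) = mex{0,1,2} = 3
So g(7) = 3.
The value of a disjunctive sum is the nim-sum of the parts.
Combined value = 6 XOR 0 XOR 3 = 5.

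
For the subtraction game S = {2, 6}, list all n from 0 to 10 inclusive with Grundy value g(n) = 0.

Compute g(0), g(1), … for moves {2, 6}:
g(0) = mex{} = 0
g(1) = mex{} = 0
g(2) = mex{0} = 1
g(3) = mex{0} = 1
g(4) = mex{1} = 0
g(5) = mex{1} = 0
g(6) = mex{0} = 1
g(7) = mex{0} = 1
g(8) = mex{1} = 0
g(9) = mex{1} = 0
g(10) = mex{0} = 1
The P-positions (g = 0) in 0..10 are 0, 1, 4, 5, 8, 9.

0, 1, 4, 5, 8, 9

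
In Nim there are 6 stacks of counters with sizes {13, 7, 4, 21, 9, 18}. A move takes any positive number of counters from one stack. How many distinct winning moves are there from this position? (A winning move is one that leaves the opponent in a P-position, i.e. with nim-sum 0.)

0

Nim-sum: 13 ^ 7 ^ 4 ^ 21 ^ 9 ^ 18 = 0.
The nim-sum is already 0, so every move leaves a nonzero nim-sum — there are no winning moves.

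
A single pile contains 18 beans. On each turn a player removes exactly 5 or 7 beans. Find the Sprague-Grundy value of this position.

Build the Grundy sequence with g(k) = mex{g(k−s) : s ∈ {5, 7}, s ≤ k}:
k:     0  1  2  3  4  5  6  7  8  9 10 11 12 13 14 15 16 17 18
g(k):  0  0  0  0  0  1  1  1  1  1  2  2  0  0  0  0  0  1  1
So g(18) = 1.

1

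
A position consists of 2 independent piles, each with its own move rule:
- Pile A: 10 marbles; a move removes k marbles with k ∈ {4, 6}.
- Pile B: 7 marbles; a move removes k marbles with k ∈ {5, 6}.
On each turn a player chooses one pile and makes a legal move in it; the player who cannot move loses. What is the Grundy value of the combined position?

1

Build the Grundy sequence for pile A with g(k) = mex{g(k−s) : s ∈ {4, 6}, s ≤ k}:
g(0) = mex{} = 0
g(1) = mex{} = 0
g(2) = mex{} = 0
g(3) = mex{} = 0
g(4) = mex{0} = 1
g(5) = mex{0} = 1
g(6) = mex{0} = 1
g(7) = mex{0} = 1
g(8) = mex{0,1} = 2
g(9) = mex{0,1} = 2
g(10) = mex{1} = 0
So g(10) = 0.
For pile B, compute g(0), g(1), … with moves {5, 6}:
k:     0  1  2  3  4  5  6  7
g(k):  0  0  0  0  0  1  1  1
So g(7) = 1.
By the Sprague-Grundy theorem, the Grundy value of a sum of independent games is the XOR of the component values.
Combined value = 0 XOR 1 = 1.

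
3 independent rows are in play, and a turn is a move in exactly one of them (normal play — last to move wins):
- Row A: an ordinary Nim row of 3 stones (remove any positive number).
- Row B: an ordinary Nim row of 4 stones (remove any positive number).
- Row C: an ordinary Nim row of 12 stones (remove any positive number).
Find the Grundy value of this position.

11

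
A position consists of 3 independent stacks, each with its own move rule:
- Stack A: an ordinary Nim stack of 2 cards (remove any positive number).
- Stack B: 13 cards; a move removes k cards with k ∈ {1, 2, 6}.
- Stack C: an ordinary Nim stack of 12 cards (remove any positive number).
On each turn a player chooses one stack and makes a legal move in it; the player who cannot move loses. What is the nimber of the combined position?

Stack A is a plain Nim stack of size 2, so its Grundy value is 2.
For stack B, compute g(0), g(1), … with moves {1, 2, 6}:
g(0) = mex{} = 0
g(1) = mex{0} = 1
g(2) = mex{0,1} = 2
g(3) = mex{1,2} = 0
g(4) = mex{0,2} = 1
g(5) = mex{0,1} = 2
g(6) = mex{0,1,2} = 3
g(7) = mex{1,2,3} = 0
g(8) = mex{0,2,3} = 1
g(9) = mex{0,1} = 2
g(10) = mex{1,2} = 0
g(11) = mex{0,2} = 1
g(12) = mex{0,1,3} = 2
g(13) = mex{0,1,2} = 3
So g(13) = 3.
Stack C is a plain Nim stack of size 12, so its Grundy value is 12.
By the Sprague-Grundy theorem, the Grundy value of a sum of independent games is the XOR of the component values.
Combined value = 2 XOR 3 XOR 12 = 13.

13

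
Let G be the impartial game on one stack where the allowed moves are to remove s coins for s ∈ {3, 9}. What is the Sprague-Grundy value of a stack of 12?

0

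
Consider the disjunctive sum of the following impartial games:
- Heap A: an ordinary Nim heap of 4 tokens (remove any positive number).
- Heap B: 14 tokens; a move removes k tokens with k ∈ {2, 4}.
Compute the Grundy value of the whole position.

5

Heap A is a plain Nim heap of size 4, so its Grundy value is 4.
Build the Grundy sequence for heap B with g(k) = mex{g(k−s) : s ∈ {2, 4}, s ≤ k}:
g(0) = mex{} = 0
g(1) = mex{} = 0
g(2) = mex{0} = 1
g(3) = mex{0} = 1
g(4) = mex{0,1} = 2
g(5) = mex{0,1} = 2
g(6) = mex{1,2} = 0
g(7) = mex{1,2} = 0
g(8) = mex{0,2} = 1
g(9) = mex{0,2} = 1
g(10) = mex{0,1} = 2
g(11) = mex{0,1} = 2
g(12) = mex{1,2} = 0
g(13) = mex{1,2} = 0
g(14) = mex{0,2} = 1
So g(14) = 1.
By the Sprague-Grundy theorem, the Grundy value of a sum of independent games is the XOR of the component values.
Combined value = 4 ⊕ 1 = 5.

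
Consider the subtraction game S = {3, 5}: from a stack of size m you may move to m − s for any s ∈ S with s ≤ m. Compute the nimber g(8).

Build the Grundy sequence with g(k) = mex{g(k−s) : s ∈ {3, 5}, s ≤ k}:
k:     0  1  2  3  4  5  6  7  8
g(k):  0  0  0  1  1  1  2  2  0
So g(8) = 0.

0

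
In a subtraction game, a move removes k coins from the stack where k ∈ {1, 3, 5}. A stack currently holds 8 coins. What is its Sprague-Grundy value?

Grundy values for subtraction set {1, 3, 5}:
k:     0  1  2  3  4  5  6  7  8
g(k):  0  1  0  1  0  1  0  1  0
So g(8) = 0.

0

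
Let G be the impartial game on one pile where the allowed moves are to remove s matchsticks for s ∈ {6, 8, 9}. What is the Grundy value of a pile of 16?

Grundy values for subtraction set {6, 8, 9}:
k:     0  1  2  3  4  5  6  7  8  9 10 11 12 13 14 15 16
g(k):  0  0  0  0  0  0  1  1  1  1  1  1  2  2  2  0  0
So g(16) = 0.

0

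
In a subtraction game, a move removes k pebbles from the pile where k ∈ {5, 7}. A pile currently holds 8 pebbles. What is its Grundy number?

1

Compute g(0), g(1), … for moves {5, 7}:
g(0) = mex{} = 0
g(1) = mex{} = 0
g(2) = mex{} = 0
g(3) = mex{} = 0
g(4) = mex{} = 0
g(5) = mex{0} = 1
g(6) = mex{0} = 1
g(7) = mex{0} = 1
g(8) = mex{0} = 1
So g(8) = 1.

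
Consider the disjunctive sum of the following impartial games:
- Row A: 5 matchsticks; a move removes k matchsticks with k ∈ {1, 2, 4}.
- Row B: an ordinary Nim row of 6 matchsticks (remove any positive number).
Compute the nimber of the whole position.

Build the Grundy sequence for row A with g(k) = mex{g(k−s) : s ∈ {1, 2, 4}, s ≤ k}:
g(0) = mex{} = 0
g(1) = mex{0} = 1
g(2) = mex{0,1} = 2
g(3) = mex{1,2} = 0
g(4) = mex{0,2} = 1
g(5) = mex{0,1} = 2
So g(5) = 2.
Row B is a plain Nim row of size 6, so its Grundy value is 6.
By the Sprague-Grundy theorem, the Grundy value of a sum of independent games is the XOR of the component values.
Combined value = 2 XOR 6 = 4.

4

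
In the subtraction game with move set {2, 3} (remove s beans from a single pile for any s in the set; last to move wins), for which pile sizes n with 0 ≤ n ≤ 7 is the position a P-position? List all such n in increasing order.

Grundy values for subtraction set {2, 3}:
g(0) = mex{} = 0
g(1) = mex{} = 0
g(2) = mex{0} = 1
g(3) = mex{0} = 1
g(4) = mex{0,1} = 2
g(5) = mex{1} = 0
g(6) = mex{1,2} = 0
g(7) = mex{0,2} = 1
The P-positions (g = 0) in 0..7 are 0, 1, 5, 6.

0, 1, 5, 6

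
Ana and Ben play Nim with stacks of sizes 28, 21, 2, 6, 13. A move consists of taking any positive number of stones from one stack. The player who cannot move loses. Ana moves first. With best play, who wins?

Ben wins

Nim-sum: 28 XOR 21 XOR 2 XOR 6 XOR 13 = 0.
The nim-sum is 0, so this is a P-position: the player to move is in a losing position under optimal play; Ana is about to move from it and so loses — Ben wins.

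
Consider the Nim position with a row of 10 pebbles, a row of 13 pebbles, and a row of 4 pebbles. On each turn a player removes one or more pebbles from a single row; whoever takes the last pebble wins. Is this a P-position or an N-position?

N-position

Compute the nim-sum pairwise:
10 ^ 13 = 7
7 ^ 4 = 3
The nim-sum is 3 ≠ 0, so this is an N-position: the player to move can win.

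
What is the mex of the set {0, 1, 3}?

The values 0, 1 are all present; 2 is the first non-negative integer missing from the set.

2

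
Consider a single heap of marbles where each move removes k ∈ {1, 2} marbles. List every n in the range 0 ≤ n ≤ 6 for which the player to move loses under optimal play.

0, 3, 6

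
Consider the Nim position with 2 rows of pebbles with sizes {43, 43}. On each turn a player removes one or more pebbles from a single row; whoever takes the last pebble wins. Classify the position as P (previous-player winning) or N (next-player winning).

Compute the nim-sum pairwise:
43 XOR 43 = 0
The nim-sum is 0, so this is a P-position: the player to move is in a losing position under optimal play.

P-position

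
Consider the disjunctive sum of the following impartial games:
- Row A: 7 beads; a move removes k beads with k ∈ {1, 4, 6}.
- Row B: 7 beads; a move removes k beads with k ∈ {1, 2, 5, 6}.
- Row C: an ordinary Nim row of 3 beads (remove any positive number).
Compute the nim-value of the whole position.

For row A, compute g(0), g(1), … with moves {1, 4, 6}:
g(0) = mex{} = 0
g(1) = mex{0} = 1
g(2) = mex{1} = 0
g(3) = mex{0} = 1
g(4) = mex{0,1} = 2
g(5) = mex{1,2} = 0
g(6) = mex{0} = 1
g(7) = mex{1} = 0
So g(7) = 0.
For row B, compute g(0), g(1), … with moves {1, 2, 5, 6}:
k:     0  1  2  3  4  5  6  7
g(k):  0  1  2  0  1  2  3  0
So g(7) = 0.
Row C is a plain Nim row of size 3, so its Grundy value is 3.
The value of a disjunctive sum is the nim-sum of the parts.
Combined value = 0 ⊕ 0 ⊕ 3 = 3.

3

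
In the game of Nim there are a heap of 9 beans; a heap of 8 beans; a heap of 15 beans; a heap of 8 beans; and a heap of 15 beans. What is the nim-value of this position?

9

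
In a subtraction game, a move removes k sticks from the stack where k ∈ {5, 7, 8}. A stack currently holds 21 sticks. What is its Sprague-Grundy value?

Compute g(0), g(1), … for moves {5, 7, 8}:
k:     0  1  2  3  4  5  6  7  8  9 10 11 12 13 14 15 16 17 18 19 20 21
g(k):  0  0  0  0  0  1  1  1  1  1  2  2  2  0  0  0  0  0  1  1  1  1
So g(21) = 1.

1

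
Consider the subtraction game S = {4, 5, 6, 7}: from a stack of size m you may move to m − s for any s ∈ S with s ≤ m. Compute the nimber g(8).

2

Build the Grundy sequence with g(k) = mex{g(k−s) : s ∈ {4, 5, 6, 7}, s ≤ k}:
k:     0  1  2  3  4  5  6  7  8
g(k):  0  0  0  0  1  1  1  1  2
So g(8) = 2.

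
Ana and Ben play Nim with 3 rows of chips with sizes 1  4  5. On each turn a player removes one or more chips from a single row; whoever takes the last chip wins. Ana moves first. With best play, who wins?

Ben wins

Nim-sum: 1 ⊕ 4 ⊕ 5 = 0.
The nim-sum is 0, so this is a P-position: the player to move is in a losing position under optimal play; Ana is about to move from it and so loses — Ben wins.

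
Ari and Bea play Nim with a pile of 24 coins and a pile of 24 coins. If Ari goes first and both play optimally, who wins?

Compute the nim-sum pairwise:
24 ^ 24 = 0
The nim-sum is 0, so this is a P-position: the player to move is in a losing position under optimal play; Ari is about to move from it and so loses — Bea wins.

Bea wins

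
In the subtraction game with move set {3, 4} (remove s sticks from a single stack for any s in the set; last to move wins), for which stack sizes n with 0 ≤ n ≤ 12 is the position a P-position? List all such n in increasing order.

Compute g(0), g(1), … for moves {3, 4}:
k:     0  1  2  3  4  5  6  7  8  9 10 11 12
g(k):  0  0  0  1  1  1  2  0  0  0  1  1  1
The P-positions (g = 0) in 0..12 are 0, 1, 2, 7, 8, 9.

0, 1, 2, 7, 8, 9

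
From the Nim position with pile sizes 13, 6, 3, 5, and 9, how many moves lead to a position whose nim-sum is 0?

3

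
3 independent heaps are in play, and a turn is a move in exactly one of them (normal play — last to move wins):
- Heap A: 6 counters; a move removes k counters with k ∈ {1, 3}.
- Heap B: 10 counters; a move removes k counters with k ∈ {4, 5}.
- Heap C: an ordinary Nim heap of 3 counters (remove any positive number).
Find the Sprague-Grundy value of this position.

3

Grundy values for heap A (subtraction set {1, 3}):
k:     0  1  2  3  4  5  6
g(k):  0  1  0  1  0  1  0
So g(6) = 0.
For heap B, compute g(0), g(1), … with moves {4, 5}:
g(0) = mex{} = 0
g(1) = mex{} = 0
g(2) = mex{} = 0
g(3) = mex{} = 0
g(4) = mex{0} = 1
g(5) = mex{0} = 1
g(6) = mex{0} = 1
g(7) = mex{0} = 1
g(8) = mex{0,1} = 2
g(9) = mex{1} = 0
g(10) = mex{1} = 0
So g(10) = 0.
Heap C is a plain Nim heap of size 3, so its Grundy value is 3.
The value of a disjunctive sum is the nim-sum of the parts.
Combined value = 0 ⊕ 0 ⊕ 3 = 3.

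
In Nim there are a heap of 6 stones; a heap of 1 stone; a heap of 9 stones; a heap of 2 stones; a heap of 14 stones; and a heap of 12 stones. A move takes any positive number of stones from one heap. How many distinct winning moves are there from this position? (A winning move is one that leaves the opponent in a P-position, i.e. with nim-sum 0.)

3

In binary:
  0110  (6)
  0001  (1)
  1001  (9)
  0010  (2)
  1110  (14)
  1100  (12)
  ----
  1110  (14)
The overall nim-sum is X = 14. A heap of size p has a winning move iff p XOR X < p (reduce it to p XOR X).
  6: 6 XOR 14 = 8 ≥ 6 — no move.
  1: 1 XOR 14 = 15 ≥ 1 — no move.
  9: 9 XOR 14 = 7 < 9 — winning move (to 7).
  2: 2 XOR 14 = 12 ≥ 2 — no move.
  14: 14 XOR 14 = 0 < 14 — winning move (to 0).
  12: 12 XOR 14 = 2 < 12 — winning move (to 2).
That gives 3 winning moves.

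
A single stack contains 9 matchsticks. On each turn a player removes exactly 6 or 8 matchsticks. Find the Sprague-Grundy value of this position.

1

Build the Grundy sequence with g(k) = mex{g(k−s) : s ∈ {6, 8}, s ≤ k}:
g(0) = mex{} = 0
g(1) = mex{} = 0
g(2) = mex{} = 0
g(3) = mex{} = 0
g(4) = mex{} = 0
g(5) = mex{} = 0
g(6) = mex{0} = 1
g(7) = mex{0} = 1
g(8) = mex{0} = 1
g(9) = mex{0} = 1
So g(9) = 1.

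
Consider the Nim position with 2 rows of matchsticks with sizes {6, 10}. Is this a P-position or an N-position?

N-position

Compute the nim-sum pairwise:
6 ⊕ 10 = 12
The nim-sum is 12 ≠ 0, so this is an N-position: the player to move can win.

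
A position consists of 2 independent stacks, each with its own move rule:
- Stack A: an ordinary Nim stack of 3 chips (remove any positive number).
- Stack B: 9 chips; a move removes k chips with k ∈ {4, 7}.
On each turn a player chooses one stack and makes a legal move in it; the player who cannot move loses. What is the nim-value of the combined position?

1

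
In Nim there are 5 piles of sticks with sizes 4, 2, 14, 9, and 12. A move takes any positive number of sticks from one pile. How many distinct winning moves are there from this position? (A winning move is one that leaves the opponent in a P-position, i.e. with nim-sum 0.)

In binary:
  0100  (4)
  0010  (2)
  1110  (14)
  1001  (9)
  1100  (12)
  ----
  1101  (13)
The overall nim-sum is X = 13. A pile of size p has a winning move iff p XOR X < p (reduce it to p XOR X).
  4: 4 XOR 13 = 9 ≥ 4 — no move.
  2: 2 XOR 13 = 15 ≥ 2 — no move.
  14: 14 XOR 13 = 3 < 14 — winning move (to 3).
  9: 9 XOR 13 = 4 < 9 — winning move (to 4).
  12: 12 XOR 13 = 1 < 12 — winning move (to 1).
That gives 3 winning moves.

3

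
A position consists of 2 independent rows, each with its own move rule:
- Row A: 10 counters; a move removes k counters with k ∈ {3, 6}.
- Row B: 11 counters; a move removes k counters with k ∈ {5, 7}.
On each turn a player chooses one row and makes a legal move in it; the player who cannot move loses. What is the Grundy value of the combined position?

2

Grundy values for row A (subtraction set {3, 6}):
g(0) = mex{} = 0
g(1) = mex{} = 0
g(2) = mex{} = 0
g(3) = mex{0} = 1
g(4) = mex{0} = 1
g(5) = mex{0} = 1
g(6) = mex{0,1} = 2
g(7) = mex{0,1} = 2
g(8) = mex{0,1} = 2
g(9) = mex{1,2} = 0
g(10) = mex{1,2} = 0
So g(10) = 0.
For row B, compute g(0), g(1), … with moves {5, 7}:
k:     0  1  2  3  4  5  6  7  8  9 10 11
g(k):  0  0  0  0  0  1  1  1  1  1  2  2
So g(11) = 2.
By the Sprague-Grundy theorem, the Grundy value of a sum of independent games is the XOR of the component values.
Combined value = 0 XOR 2 = 2.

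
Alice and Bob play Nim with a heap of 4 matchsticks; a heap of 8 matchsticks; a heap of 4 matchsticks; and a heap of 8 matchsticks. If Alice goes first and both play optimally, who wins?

Nim-sum: 4 XOR 8 XOR 4 XOR 8 = 0.
The nim-sum is 0, so this is a P-position: the player to move is in a losing position under optimal play; Alice is about to move from it and so loses — Bob wins.

Bob wins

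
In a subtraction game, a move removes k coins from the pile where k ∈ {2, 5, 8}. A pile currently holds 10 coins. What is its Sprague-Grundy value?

0

Compute g(0), g(1), … for moves {2, 5, 8}:
k:     0  1  2  3  4  5  6  7  8  9 10
g(k):  0  0  1  1  0  2  1  0  2  1  0
So g(10) = 0.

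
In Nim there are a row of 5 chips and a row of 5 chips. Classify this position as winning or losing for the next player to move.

Losing position

Bitwise XOR of the heap sizes:
  101  (5)
  101  (5)
  ---
  000  (0)
The nim-sum is 0, so this is a P-position: the player to move is in a losing position under optimal play.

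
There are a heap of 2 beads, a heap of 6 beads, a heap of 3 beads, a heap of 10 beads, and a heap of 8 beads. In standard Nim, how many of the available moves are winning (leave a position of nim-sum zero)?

1

Nim-sum: 2 ⊕ 6 ⊕ 3 ⊕ 10 ⊕ 8 = 5.
The overall nim-sum is X = 5. A heap of size p has a winning move iff p XOR X < p (reduce it to p XOR X).
  2: 2 XOR 5 = 7 ≥ 2 — no move.
  6: 6 XOR 5 = 3 < 6 — winning move (to 3).
  3: 3 XOR 5 = 6 ≥ 3 — no move.
  10: 10 XOR 5 = 15 ≥ 10 — no move.
  8: 8 XOR 5 = 13 ≥ 8 — no move.
That gives 1 winning move.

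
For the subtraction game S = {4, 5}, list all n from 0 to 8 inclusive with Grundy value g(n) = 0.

0, 1, 2, 3

Grundy values for subtraction set {4, 5}:
k:     0  1  2  3  4  5  6  7  8
g(k):  0  0  0  0  1  1  1  1  2
The P-positions (g = 0) in 0..8 are 0, 1, 2, 3.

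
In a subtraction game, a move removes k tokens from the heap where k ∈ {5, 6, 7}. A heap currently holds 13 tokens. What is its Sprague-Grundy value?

0

Grundy values for subtraction set {5, 6, 7}:
g(0) = mex{} = 0
g(1) = mex{} = 0
g(2) = mex{} = 0
g(3) = mex{} = 0
g(4) = mex{} = 0
g(5) = mex{0} = 1
g(6) = mex{0} = 1
g(7) = mex{0} = 1
g(8) = mex{0} = 1
g(9) = mex{0} = 1
g(10) = mex{0,1} = 2
g(11) = mex{0,1} = 2
g(12) = mex{1} = 0
g(13) = mex{1} = 0
So g(13) = 0.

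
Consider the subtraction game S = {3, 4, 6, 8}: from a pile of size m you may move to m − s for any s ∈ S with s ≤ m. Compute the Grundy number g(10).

3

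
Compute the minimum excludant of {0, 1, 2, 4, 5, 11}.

3

The values 0, 1, 2 are all present; 3 is the first non-negative integer missing from the set.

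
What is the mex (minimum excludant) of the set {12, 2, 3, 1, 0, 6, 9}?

The values 0, 1, 2, 3 are all present; 4 is the first non-negative integer missing from the set.

4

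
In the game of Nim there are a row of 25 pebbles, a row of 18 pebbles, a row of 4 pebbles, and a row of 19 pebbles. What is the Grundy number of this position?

Bitwise XOR of the heap sizes:
  11001  (25)
  10010  (18)
  00100  (4)
  10011  (19)
  -----
  11100  (28)

28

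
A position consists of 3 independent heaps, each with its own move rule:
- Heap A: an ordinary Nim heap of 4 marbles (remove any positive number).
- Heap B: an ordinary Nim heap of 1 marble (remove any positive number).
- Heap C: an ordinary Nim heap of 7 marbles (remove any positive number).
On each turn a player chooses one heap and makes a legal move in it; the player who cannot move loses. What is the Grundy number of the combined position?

2

Heap A is a plain Nim heap of size 4, so its Grundy value is 4.
Heap B is a plain Nim heap of size 1, so its Grundy value is 1.
Heap C is a plain Nim heap of size 7, so its Grundy value is 7.
The value of a disjunctive sum is the nim-sum of the parts.
Combined value = 4 XOR 1 XOR 7 = 2.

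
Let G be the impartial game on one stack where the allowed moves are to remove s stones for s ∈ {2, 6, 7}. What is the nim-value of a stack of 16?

Compute g(0), g(1), … for moves {2, 6, 7}:
k:     0  1  2  3  4  5  6  7  8  9 10 11 12 13 14 15 16
g(k):  0  0  1  1  0  0  1  1  2  0  3  1  2  0  0  1  1
So g(16) = 1.

1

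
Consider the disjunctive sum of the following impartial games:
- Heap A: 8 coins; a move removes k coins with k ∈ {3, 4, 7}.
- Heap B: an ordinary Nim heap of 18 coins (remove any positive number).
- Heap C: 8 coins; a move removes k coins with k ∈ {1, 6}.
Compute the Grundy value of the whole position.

Grundy values for heap A (subtraction set {3, 4, 7}):
g(0) = mex{} = 0
g(1) = mex{} = 0
g(2) = mex{} = 0
g(3) = mex{0} = 1
g(4) = mex{0} = 1
g(5) = mex{0} = 1
g(6) = mex{0,1} = 2
g(7) = mex{0,1} = 2
g(8) = mex{0,1} = 2
So g(8) = 2.
Heap B is a plain Nim heap of size 18, so its Grundy value is 18.
Grundy values for heap C (subtraction set {1, 6}):
g(0) = mex{} = 0
g(1) = mex{0} = 1
g(2) = mex{1} = 0
g(3) = mex{0} = 1
g(4) = mex{1} = 0
g(5) = mex{0} = 1
g(6) = mex{0,1} = 2
g(7) = mex{1,2} = 0
g(8) = mex{0} = 1
So g(8) = 1.
By the Sprague-Grundy theorem, the Grundy value of a sum of independent games is the XOR of the component values.
Combined value = 2 ⊕ 18 ⊕ 1 = 17.

17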